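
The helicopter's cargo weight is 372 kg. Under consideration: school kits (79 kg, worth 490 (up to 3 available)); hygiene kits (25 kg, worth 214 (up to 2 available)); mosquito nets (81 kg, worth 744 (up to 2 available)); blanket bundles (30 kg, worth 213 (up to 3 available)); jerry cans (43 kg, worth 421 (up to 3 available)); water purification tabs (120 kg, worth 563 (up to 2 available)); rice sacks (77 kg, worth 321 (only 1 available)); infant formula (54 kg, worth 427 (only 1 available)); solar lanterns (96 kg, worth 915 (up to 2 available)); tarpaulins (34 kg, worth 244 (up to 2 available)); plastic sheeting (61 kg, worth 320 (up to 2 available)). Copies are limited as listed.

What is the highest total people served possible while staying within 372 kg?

3521

2×hygiene kits + 3×jerry cans + 2×solar lanterns uses 371 of the 372 kg and totals 3521.
The spare 1 kg is too small for any remaining supply, and no exchange beats 3521.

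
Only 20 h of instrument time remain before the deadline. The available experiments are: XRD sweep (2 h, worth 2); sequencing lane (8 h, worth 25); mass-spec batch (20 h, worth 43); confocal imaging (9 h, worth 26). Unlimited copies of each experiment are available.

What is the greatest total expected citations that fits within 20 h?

54

Best packing: 2×XRD sweep + 2×sequencing lane — 20 h, 54 total.
No other feasible combination exceeds 54.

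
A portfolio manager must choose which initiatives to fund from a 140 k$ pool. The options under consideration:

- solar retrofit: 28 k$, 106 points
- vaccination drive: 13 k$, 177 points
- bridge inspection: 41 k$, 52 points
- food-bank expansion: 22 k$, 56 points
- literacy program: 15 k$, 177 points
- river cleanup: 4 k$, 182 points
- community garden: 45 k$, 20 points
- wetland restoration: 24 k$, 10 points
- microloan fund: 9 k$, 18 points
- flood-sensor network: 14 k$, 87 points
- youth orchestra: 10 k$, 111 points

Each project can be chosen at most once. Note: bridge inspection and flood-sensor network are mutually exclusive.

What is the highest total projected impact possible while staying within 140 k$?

Best packing: solar retrofit + vaccination drive + food-bank expansion + literacy program + river cleanup + wetland restoration + microloan fund + flood-sensor network + youth orchestra — 139 k$, 924 total.
That's the maximum — no feasible swap from here does better than 924.

924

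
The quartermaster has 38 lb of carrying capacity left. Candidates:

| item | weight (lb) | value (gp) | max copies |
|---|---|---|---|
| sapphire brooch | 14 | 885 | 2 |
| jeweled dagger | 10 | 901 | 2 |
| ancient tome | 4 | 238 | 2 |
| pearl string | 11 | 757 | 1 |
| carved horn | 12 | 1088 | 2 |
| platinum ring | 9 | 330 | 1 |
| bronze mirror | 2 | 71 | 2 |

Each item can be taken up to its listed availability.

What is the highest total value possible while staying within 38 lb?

3315

Ranking by ratio (value/lb): carved horn 90.67, jeweled dagger 90.10, pearl string 68.82, sapphire brooch 63.21.
Taking jeweled dagger + ancient tome + 2×carved horn: 38 lb used, 3315 in value.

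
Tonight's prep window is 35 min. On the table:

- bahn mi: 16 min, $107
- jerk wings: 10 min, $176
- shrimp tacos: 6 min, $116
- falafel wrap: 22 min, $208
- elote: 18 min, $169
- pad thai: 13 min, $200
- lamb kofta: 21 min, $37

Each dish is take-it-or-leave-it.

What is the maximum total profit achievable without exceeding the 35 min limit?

The ratio ordering already packs tightly: jerk wings + shrimp tacos + pad thai, 29 min, 492.
The closest alternative, jerk wings + shrimp tacos + elote, reaches only 461.

492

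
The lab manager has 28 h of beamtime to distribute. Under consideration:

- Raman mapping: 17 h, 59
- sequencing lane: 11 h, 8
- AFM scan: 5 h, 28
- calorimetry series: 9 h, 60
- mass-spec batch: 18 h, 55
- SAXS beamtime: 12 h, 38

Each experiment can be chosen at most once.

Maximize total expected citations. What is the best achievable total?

126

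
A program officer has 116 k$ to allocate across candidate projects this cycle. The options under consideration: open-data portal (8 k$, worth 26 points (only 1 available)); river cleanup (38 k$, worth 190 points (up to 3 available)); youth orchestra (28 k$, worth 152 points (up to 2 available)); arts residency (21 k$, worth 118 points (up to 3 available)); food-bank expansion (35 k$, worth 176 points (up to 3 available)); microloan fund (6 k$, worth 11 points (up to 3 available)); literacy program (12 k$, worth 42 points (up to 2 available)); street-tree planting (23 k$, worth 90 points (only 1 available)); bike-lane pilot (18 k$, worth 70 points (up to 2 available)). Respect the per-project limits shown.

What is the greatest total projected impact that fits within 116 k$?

612

The ratio heuristic lands on youth orchestra + 3×arts residency + street-tree planting (596) but leaves 2 k$ idle.
Dropping 2×arts residency and street-tree planting frees 65 k$; slotting in river cleanup + youth orchestra (66 k$) lifts the total to 612 at 115 k$.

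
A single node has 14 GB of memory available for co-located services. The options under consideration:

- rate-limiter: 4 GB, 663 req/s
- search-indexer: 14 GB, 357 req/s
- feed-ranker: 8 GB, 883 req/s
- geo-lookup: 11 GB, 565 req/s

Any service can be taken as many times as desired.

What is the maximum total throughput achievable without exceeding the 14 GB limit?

1989

3×rate-limiter uses 12 of the 14 GB and totals 1989.
That's the maximum — no swap from here does better than 1989.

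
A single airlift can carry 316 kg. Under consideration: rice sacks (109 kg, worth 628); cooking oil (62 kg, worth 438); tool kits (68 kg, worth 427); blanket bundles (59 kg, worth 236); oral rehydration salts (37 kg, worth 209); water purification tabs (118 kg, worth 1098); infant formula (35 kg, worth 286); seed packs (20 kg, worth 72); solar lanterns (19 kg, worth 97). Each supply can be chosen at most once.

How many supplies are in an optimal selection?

5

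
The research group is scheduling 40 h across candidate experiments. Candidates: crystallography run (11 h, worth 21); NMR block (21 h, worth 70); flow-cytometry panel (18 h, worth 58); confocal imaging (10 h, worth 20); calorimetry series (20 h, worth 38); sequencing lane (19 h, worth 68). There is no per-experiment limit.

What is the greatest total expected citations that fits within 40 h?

138

Taking the top-ratio experiments first gives 2×sequencing lane for 136 (38 h).
The 19 h tied up in sequencing lane is better spent on NMR block — total rises to 138 (40 h).
Nothing else within 40 h beats 138.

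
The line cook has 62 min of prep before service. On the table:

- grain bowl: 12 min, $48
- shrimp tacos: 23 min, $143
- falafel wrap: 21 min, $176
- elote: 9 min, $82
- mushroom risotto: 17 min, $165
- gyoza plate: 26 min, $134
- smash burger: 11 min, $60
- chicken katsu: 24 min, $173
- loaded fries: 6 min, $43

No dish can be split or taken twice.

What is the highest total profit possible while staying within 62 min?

514

A density-first pass picks falafel wrap + elote + mushroom risotto + loaded fries — 466 at 53 min.
Dropping elote and loaded fries frees 15 min; slotting in chicken katsu (24 min) lifts the total to 514 at 62 min.
Every other selection either busts 62 min or fails to beat 514.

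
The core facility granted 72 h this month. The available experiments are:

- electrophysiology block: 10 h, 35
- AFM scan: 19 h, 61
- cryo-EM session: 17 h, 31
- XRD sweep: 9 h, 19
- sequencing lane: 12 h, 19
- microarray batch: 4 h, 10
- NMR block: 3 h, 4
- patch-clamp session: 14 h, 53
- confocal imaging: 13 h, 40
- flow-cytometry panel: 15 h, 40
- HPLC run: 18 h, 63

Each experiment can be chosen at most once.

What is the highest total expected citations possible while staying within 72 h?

231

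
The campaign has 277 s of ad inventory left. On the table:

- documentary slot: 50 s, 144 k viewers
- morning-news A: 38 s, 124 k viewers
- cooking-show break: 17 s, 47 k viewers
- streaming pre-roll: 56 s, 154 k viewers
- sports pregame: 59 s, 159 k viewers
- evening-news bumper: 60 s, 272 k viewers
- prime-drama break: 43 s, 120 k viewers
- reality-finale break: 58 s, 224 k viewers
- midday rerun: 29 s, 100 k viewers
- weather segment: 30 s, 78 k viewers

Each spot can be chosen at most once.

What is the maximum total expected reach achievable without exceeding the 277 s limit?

965

The ratio heuristic lands on documentary slot + morning-news A + cooking-show break + evening-news bumper + reality-finale break + midday rerun (911) but leaves 25 s idle.
Replace documentary slot with prime-drama break + weather segment: the trade gains 54 net, giving 965 at 275 s.
Next best is morning-news A + sports pregame + evening-news bumper + reality-finale break + midday rerun + weather segment at 957 (274 s) — short by 8.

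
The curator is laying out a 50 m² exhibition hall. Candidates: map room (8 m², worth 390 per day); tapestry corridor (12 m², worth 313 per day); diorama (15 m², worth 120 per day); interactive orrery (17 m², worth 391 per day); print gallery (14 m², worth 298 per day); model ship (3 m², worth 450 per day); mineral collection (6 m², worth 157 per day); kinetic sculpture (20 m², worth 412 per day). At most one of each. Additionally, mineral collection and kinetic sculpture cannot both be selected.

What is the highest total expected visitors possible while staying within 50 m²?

1701

Ranking by ratio (expected visitors/m²): model ship 150.00, map room 48.75, mineral collection 26.17, tapestry corridor 26.08.
Map room + tapestry corridor + interactive orrery + model ship + mineral collection uses 46 of the 50 m² and totals 1701.
Runner-up map room + interactive orrery + print gallery + model ship + mineral collection tops out at 1686.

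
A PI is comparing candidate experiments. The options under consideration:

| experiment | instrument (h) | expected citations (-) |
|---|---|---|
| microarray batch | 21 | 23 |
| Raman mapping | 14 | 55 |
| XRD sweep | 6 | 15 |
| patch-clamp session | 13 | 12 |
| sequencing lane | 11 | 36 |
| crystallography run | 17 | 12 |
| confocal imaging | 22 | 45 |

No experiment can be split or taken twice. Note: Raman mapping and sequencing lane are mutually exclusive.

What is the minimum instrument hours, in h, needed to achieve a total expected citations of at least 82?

Need the lightest bundle worth ≥ 82.
Raman mapping + XRD sweep + patch-clamp session: 82 expected citations at 33 h.
No combination under 33 h hits 82.

33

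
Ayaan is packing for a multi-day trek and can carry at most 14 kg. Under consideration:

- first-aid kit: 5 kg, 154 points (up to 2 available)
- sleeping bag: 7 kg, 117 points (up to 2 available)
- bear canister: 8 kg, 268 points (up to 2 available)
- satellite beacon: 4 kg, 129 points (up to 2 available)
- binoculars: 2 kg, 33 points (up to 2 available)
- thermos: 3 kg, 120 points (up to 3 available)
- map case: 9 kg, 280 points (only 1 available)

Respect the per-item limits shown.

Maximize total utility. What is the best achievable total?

514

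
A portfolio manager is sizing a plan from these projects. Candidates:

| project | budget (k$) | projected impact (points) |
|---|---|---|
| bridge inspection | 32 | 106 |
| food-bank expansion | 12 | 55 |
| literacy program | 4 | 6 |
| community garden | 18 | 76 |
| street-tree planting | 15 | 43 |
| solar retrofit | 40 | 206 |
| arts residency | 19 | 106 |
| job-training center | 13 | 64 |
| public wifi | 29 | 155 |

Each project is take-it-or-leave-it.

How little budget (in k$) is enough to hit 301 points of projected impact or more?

59

Minimise k$ subject to total projected impact ≥ 301.
Taking solar retrofit + arts residency gives 312 (≥ 301) for 59 k$.
Any bundle with less than 59 k$ falls short of 301.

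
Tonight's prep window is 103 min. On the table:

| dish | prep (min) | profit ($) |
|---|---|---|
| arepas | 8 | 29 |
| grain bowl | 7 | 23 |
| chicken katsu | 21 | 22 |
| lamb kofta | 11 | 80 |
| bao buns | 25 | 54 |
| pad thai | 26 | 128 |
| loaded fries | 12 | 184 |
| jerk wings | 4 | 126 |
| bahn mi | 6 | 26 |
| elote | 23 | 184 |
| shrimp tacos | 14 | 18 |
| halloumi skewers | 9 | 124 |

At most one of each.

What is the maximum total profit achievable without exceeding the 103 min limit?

Taking arepas + lamb kofta + pad thai + loaded fries + jerk wings + bahn mi + elote + halloumi skewers: 99 min used, 881 in profit.

881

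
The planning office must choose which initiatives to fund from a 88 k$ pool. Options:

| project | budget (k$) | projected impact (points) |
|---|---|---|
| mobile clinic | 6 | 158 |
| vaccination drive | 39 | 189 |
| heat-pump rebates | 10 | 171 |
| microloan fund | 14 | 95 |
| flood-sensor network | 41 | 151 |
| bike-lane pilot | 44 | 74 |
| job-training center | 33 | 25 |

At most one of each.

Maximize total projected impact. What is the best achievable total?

Ranking by ratio (projected impact/k$): mobile clinic 26.33, heat-pump rebates 17.10, microloan fund 6.79.
The ratio ordering already packs tightly: mobile clinic + vaccination drive + heat-pump rebates + microloan fund, 69 k$, 613.
Next best is mobile clinic + heat-pump rebates + microloan fund + flood-sensor network at 575 (71 k$) — short by 38.

613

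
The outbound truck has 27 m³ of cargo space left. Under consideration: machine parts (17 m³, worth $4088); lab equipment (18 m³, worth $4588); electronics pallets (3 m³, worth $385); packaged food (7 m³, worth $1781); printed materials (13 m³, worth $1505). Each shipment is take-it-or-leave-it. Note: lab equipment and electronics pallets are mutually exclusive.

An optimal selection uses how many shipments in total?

2

Best achievable revenue is 6369.
lab equipment + packaged food hits 6369 at 25 m³.
All optima have 2 shipments.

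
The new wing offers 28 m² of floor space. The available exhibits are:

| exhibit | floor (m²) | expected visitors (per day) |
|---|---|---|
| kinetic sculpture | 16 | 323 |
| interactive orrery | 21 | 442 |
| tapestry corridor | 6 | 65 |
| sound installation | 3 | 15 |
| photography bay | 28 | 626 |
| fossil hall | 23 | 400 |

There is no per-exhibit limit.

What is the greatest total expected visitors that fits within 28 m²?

626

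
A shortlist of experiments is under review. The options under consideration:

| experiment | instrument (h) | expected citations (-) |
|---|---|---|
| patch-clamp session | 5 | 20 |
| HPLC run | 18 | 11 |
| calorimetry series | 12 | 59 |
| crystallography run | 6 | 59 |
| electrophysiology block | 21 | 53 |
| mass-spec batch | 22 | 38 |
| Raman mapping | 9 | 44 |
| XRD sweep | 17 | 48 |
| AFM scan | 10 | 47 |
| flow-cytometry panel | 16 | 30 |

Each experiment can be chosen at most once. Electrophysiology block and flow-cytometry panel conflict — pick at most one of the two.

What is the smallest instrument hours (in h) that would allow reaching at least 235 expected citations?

Minimise h subject to total expected citations ≥ 235.
Taking patch-clamp session + calorimetry series + crystallography run + electrophysiology block + Raman mapping gives 235 (≥ 235) for 53 h.
Below 53 h the best achievable stays under 235.

53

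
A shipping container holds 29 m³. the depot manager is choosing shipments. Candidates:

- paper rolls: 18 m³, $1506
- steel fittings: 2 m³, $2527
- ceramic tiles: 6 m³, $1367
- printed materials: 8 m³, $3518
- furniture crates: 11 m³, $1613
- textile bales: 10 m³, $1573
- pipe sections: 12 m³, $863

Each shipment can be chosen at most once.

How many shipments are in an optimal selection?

Best achievable revenue is 9025.
steel fittings + ceramic tiles + printed materials + furniture crates hits 9025 at 27 m³.
Every optimal selection uses 4 shipments.

4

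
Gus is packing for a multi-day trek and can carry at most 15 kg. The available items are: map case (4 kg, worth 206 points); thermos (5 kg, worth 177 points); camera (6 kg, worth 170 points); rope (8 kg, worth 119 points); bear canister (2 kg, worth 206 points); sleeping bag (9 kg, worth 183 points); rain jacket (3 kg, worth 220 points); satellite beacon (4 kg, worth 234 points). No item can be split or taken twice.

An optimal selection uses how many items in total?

4

Best achievable utility is 866.
For example map case + bear canister + rain jacket + satellite beacon achieves it, using 13 kg.
Any selection reaching 866 contains exactly 4 items.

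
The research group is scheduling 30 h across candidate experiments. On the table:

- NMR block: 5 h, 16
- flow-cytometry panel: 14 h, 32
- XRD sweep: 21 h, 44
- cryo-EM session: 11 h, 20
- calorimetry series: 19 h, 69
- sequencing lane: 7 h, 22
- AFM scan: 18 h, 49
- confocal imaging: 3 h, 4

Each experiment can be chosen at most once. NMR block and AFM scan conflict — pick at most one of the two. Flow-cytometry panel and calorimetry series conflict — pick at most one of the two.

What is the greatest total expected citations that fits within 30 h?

By expected citations per h: calorimetry series 3.63, NMR block 3.20, sequencing lane 3.14, AFM scan 2.72 lead.
A density-first pass picks NMR block + calorimetry series + confocal imaging — 89 at 27 h.
Replace NMR block with sequencing lane: the trade gains 6 net, giving 95 at 29 h.
Runner-up calorimetry series + sequencing lane tops out at 91.

95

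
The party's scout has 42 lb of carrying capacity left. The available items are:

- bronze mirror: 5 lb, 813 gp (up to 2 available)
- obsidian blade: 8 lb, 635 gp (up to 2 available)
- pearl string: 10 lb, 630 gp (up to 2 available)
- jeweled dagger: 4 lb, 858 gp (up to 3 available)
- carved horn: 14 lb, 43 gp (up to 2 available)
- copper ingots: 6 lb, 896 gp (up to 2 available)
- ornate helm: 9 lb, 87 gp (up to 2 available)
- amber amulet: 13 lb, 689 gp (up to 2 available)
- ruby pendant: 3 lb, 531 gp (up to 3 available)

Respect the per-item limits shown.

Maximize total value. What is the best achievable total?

Greedy by ratio would take 2×bronze mirror + 3×jeweled dagger + copper ingots + 3×ruby pendant: 37 lb used, total 6689.
The 3 lb tied up in ruby pendant is better spent on copper ingots — total rises to 7054 (40 lb).

7054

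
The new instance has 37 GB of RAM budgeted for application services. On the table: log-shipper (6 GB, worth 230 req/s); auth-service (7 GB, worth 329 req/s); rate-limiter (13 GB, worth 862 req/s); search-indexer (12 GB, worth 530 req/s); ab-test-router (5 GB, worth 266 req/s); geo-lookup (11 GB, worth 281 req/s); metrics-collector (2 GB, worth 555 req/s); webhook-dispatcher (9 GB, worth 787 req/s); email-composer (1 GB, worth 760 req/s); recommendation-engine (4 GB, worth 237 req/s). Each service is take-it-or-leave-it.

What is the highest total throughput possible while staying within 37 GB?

3559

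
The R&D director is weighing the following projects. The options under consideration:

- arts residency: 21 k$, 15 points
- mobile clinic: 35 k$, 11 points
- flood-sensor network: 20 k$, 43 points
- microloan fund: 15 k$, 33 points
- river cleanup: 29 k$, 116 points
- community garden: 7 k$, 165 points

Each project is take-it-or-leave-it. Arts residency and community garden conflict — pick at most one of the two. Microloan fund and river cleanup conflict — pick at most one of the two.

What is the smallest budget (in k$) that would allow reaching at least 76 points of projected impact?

7

Need the lightest bundle worth ≥ 76.
community garden reaches 165 using 7 k$.
Below 7 k$ the best achievable stays under 76.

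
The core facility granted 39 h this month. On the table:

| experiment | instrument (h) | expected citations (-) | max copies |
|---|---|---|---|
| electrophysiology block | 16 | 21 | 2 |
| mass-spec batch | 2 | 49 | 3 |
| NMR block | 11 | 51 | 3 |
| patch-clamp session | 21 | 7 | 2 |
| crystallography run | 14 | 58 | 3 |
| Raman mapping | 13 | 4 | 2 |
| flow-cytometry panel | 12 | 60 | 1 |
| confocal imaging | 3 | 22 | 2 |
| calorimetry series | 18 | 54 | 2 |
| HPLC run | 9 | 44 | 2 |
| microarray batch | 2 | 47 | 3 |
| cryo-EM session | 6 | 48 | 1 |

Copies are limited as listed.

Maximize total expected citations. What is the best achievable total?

446

Taking the top-ratio experiments first gives 3×mass-spec batch + flow-cytometry panel + 2×confocal imaging + 3×microarray batch + cryo-EM session for 440 (36 h).
Dropping flow-cytometry panel and confocal imaging frees 15 h; slotting in 2×HPLC run (18 h) lifts the total to 446 at 39 h.
Every other selection either busts 39 h or exceeds an availability limit or fails to beat 446.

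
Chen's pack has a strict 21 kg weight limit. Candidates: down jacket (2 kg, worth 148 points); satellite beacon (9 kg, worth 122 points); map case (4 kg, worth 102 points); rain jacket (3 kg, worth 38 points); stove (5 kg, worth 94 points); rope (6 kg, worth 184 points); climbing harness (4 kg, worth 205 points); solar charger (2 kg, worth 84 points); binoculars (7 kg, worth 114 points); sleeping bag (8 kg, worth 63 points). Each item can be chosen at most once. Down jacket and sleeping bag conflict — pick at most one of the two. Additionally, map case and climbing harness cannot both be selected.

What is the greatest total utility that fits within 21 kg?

Best packing: down jacket + rope + climbing harness + solar charger + binoculars — 21 kg, 735 total.

735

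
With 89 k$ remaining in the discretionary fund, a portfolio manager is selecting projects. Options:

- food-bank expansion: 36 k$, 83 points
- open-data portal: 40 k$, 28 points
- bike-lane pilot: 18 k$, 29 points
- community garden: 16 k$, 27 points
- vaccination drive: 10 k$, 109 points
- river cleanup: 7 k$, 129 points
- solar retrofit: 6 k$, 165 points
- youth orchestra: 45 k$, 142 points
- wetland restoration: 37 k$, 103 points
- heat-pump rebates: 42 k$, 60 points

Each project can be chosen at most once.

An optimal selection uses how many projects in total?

The maximum projected impact within 89 k$ is 574.
For example bike-lane pilot + vaccination drive + river cleanup + solar retrofit + youth orchestra achieves it, using 86 k$.
Every optimal selection uses 5 projects.

5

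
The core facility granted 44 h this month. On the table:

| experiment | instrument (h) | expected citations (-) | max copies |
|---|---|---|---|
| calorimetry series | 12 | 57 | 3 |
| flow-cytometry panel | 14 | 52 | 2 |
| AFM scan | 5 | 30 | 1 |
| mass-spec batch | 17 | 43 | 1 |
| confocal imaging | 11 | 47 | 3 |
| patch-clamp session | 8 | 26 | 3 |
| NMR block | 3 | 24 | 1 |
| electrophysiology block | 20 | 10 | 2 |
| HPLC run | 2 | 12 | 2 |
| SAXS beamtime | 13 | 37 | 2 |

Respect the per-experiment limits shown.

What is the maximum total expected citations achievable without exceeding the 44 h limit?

225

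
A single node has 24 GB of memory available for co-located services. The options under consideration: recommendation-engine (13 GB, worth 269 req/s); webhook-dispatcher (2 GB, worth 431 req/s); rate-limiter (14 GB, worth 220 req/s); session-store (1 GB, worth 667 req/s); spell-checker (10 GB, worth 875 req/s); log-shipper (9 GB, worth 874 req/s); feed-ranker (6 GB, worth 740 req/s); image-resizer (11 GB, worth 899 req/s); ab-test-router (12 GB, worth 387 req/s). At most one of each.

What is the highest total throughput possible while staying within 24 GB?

Ranking by ratio (throughput/GB): session-store 667.00, webhook-dispatcher 215.50, feed-ranker 123.33.
The ratio heuristic lands on webhook-dispatcher + session-store + log-shipper + feed-ranker (2712) but leaves 6 GB idle.
Replace log-shipper and feed-ranker with spell-checker + image-resizer: the trade gains 160 net, giving 2872 at 24 GB.
Next best is webhook-dispatcher + session-store + log-shipper + image-resizer at 2871 (23 GB) — short by 1.

2872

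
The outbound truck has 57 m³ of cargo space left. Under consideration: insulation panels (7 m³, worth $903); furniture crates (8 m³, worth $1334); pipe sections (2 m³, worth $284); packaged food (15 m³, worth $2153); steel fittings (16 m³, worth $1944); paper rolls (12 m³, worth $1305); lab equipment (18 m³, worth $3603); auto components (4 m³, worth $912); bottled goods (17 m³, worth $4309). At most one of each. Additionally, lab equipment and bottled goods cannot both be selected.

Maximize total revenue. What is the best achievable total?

By revenue per m³: bottled goods 253.47, auto components 228.00, lab equipment 200.17, furniture crates 166.75 lead.
Taking furniture crates + packaged food + paper rolls + auto components + bottled goods: 56 m³ used, 10013 in revenue.

10013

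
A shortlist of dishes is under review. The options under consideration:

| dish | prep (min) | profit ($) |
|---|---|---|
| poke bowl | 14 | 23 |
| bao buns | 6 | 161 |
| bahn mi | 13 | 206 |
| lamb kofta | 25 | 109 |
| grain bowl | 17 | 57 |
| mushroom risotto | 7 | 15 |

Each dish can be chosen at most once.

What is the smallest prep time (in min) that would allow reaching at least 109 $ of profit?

Minimise min subject to total profit ≥ 109.
bao buns: 161 profit at 6 min.
No combination under 6 min hits 109.

6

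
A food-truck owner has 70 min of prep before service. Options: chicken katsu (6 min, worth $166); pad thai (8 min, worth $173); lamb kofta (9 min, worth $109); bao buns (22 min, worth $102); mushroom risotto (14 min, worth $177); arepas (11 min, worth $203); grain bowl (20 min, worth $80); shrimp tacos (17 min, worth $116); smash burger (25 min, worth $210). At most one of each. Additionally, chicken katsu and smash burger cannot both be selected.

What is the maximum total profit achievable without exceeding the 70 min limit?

Taking chicken katsu + pad thai + lamb kofta + mushroom risotto + arepas + shrimp tacos: 65 min used, 944 in profit.
The closest alternative, chicken katsu + pad thai + lamb kofta + bao buns + mushroom risotto + arepas, reaches only 930.

944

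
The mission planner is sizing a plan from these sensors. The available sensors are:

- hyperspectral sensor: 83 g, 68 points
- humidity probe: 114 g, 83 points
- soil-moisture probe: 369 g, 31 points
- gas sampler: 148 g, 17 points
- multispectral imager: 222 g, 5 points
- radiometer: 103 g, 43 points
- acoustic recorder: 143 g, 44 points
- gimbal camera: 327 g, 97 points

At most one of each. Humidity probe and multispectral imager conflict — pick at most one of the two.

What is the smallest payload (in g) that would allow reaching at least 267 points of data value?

627

Look for the lowest-payload combination reaching 267.
Taking hyperspectral sensor + humidity probe + radiometer + gimbal camera gives 291 (≥ 267) for 627 g.
Any bundle with less than 627 g falls short of 267.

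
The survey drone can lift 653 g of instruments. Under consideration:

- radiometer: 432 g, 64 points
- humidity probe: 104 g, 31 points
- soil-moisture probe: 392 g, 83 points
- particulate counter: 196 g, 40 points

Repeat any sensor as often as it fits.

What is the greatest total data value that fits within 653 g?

By data value per g: humidity probe 0.30, soil-moisture probe 0.21, particulate counter 0.20 lead.
Taking 6×humidity probe: 624 g used, 186 in data value.
Every other selection either busts 653 g or fails to beat 186.

186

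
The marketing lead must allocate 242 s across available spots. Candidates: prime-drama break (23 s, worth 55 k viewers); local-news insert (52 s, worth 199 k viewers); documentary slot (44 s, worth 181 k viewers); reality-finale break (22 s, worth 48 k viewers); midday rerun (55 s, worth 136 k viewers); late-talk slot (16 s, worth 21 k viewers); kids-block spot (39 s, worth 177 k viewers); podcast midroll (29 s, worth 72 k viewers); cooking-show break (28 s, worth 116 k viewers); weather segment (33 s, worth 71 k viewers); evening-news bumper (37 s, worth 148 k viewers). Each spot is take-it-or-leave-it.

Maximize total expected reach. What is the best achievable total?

Taking the top-ratio spots first gives local-news insert + documentary slot + kids-block spot + podcast midroll + cooking-show break + evening-news bumper for 893 (229 s).
Replace podcast midroll with prime-drama break + late-talk slot: the trade gains 4 net, giving 897 at 239 s.
That's the maximum — no swap from here does better than 897.

897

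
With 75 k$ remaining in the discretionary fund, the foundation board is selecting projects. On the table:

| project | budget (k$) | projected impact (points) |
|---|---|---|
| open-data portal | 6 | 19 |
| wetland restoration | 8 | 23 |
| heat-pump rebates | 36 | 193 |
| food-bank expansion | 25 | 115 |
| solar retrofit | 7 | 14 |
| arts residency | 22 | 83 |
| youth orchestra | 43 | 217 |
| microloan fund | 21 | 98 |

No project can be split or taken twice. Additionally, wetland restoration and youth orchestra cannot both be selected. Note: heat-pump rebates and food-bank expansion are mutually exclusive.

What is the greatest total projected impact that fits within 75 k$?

Taking the top-ratio projects first gives open-data portal + wetland restoration + heat-pump rebates + microloan fund for 333 (71 k$).
Using the slack differently, open-data portal + food-bank expansion + youth orchestra comes to 351 at 74 k$.
Next best is food-bank expansion + solar retrofit + youth orchestra at 346 (75 k$) — short by 5.

351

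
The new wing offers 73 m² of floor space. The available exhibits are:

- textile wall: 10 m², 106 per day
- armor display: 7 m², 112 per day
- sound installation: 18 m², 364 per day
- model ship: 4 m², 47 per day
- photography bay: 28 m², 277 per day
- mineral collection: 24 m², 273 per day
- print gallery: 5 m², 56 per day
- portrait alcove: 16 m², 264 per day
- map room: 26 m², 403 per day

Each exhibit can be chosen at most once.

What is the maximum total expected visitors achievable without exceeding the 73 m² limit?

Ranking by ratio (expected visitors/m²): sound installation 20.22, portrait alcove 16.50, armor display 16.00, map room 15.50.
A density-first pass picks armor display + sound installation + model ship + portrait alcove + map room — 1190 at 71 m².
The 4 m² tied up in model ship is better spent on print gallery — total rises to 1199 (72 m²).

1199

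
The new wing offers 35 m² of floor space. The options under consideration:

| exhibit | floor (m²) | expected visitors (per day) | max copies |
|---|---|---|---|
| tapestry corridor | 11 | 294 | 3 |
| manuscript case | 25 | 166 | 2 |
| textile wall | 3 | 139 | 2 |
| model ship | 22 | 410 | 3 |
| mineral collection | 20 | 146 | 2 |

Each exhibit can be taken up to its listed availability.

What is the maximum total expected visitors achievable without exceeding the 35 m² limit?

882

By expected visitors per m²: textile wall 46.33, tapestry corridor 26.73, model ship 18.64, mineral collection 7.30 lead.
A density-first pass picks 2×tapestry corridor + 2×textile wall — 866 at 28 m².
Dropping 2×textile wall frees 6 m²; slotting in tapestry corridor (11 m²) lifts the total to 882 at 33 m².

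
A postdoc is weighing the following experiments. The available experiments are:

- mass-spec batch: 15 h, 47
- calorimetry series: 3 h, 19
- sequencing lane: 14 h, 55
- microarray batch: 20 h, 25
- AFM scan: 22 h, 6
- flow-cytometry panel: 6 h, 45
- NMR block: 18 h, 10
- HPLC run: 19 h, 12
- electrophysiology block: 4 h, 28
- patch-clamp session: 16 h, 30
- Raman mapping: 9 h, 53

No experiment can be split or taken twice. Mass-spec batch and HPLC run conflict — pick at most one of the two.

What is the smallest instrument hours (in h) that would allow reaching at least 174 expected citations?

33

Need the lightest bundle worth ≥ 174.
Taking sequencing lane + flow-cytometry panel + electrophysiology block + Raman mapping gives 181 (≥ 174) for 33 h.
No combination under 33 h hits 174.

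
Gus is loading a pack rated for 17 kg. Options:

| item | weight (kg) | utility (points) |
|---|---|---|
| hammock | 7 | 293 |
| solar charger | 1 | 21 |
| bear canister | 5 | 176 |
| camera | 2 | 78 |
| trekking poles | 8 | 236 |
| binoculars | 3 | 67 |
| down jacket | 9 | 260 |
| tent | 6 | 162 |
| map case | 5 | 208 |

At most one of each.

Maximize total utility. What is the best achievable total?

677

By utility per kg: hammock 41.86, map case 41.60, camera 39.00, bear canister 35.20 lead.
A density-first pass picks hammock + camera + binoculars + map case — 646 at 17 kg.
The 5 kg tied up in camera and binoculars is better spent on bear canister — total rises to 677 (17 kg).
No other feasible combination exceeds 677.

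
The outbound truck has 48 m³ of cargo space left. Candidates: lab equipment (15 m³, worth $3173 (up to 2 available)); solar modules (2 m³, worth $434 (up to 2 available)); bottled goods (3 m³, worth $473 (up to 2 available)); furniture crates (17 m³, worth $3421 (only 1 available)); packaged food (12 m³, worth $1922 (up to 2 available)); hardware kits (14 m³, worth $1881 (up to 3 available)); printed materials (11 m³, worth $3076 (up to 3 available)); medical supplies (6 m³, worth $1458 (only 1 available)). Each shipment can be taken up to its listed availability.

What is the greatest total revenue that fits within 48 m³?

Filling by ratio: 2×solar modules + bottled goods + 3×printed materials + medical supplies for 12027, with 2 m³ left unused.
The 13 m³ tied up in 2×solar modules and bottled goods and medical supplies is better spent on lab equipment — total rises to 12401 (48 m³).
Every other selection either busts 48 m³ or exceeds an availability limit or fails to beat 12401.

12401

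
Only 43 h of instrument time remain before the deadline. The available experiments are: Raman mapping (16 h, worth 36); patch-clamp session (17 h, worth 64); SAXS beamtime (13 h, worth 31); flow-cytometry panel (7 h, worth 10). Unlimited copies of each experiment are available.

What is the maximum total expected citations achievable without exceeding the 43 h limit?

138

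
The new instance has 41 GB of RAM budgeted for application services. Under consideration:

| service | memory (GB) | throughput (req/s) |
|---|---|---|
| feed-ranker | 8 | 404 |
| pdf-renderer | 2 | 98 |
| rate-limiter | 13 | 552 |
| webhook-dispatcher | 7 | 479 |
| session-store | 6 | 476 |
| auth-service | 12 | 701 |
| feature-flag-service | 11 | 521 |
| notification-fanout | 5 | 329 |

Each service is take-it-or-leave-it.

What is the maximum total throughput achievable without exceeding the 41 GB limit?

2506

The ratio heuristic lands on feed-ranker + pdf-renderer + webhook-dispatcher + session-store + auth-service + notification-fanout (2487) but leaves 1 GB idle.
The 10 GB tied up in feed-ranker and pdf-renderer is better spent on feature-flag-service — total rises to 2506 (41 GB).
Next best is feed-ranker + pdf-renderer + webhook-dispatcher + session-store + auth-service + notification-fanout at 2487 (40 GB) — short by 19.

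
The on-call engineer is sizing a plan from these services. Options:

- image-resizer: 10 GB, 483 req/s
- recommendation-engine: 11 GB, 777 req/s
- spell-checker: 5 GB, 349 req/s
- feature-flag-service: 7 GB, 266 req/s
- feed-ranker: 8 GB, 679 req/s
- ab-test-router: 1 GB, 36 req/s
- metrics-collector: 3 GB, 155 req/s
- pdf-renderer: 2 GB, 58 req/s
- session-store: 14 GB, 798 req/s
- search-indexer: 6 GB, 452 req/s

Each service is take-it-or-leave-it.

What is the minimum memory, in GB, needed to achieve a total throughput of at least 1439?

19

Look for the lowest-memory combination reaching 1439.
recommendation-engine + feed-ranker reaches 1456 using 19 GB.
Below 19 GB the best achievable stays under 1439.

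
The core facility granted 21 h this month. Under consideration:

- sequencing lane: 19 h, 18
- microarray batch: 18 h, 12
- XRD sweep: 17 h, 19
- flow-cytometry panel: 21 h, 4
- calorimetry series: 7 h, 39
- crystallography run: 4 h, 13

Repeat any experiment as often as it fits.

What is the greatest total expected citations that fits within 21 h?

117

By expected citations per h: calorimetry series 5.57, crystallography run 3.25, XRD sweep 1.12, sequencing lane 0.95 lead.
The ratio ordering already packs tightly: 3×calorimetry series, 21 h, 117.
Nothing else within 21 h beats 117.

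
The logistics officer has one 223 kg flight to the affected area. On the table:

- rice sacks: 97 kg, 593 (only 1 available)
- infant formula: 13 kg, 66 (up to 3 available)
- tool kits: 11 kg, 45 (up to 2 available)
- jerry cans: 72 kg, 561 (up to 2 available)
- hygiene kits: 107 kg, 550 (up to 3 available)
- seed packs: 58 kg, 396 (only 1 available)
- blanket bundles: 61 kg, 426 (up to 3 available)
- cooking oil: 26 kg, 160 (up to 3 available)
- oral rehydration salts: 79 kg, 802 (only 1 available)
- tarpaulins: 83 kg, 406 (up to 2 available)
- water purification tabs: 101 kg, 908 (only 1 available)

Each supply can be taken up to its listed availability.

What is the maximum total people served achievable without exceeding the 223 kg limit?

1936

Taking infant formula + cooking oil + oral rehydration salts + water purification tabs: 219 kg used, 1936 in people served.
No other feasible combination exceeds 1936.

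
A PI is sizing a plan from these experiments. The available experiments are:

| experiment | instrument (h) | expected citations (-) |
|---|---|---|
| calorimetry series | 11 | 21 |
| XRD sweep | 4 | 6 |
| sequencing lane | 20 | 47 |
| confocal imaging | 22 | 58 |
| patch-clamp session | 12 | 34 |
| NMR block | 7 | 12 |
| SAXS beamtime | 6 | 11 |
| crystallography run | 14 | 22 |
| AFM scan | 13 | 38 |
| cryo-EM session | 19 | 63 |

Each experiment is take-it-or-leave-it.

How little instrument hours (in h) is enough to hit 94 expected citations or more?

Minimise h subject to total expected citations ≥ 94.
patch-clamp session + cryo-EM session: 97 expected citations at 31 h.
Any bundle with less than 31 h falls short of 94.

31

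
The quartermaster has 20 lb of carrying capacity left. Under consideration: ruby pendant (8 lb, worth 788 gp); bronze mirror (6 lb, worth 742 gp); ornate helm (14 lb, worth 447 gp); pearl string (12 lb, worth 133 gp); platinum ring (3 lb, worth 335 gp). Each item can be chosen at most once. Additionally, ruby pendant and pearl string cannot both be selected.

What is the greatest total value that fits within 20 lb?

Density check — bronze mirror 123.67, platinum ring 111.67, ruby pendant 98.50, ornate helm 31.93 are the best per lb.
Ruby pendant + bronze mirror + platinum ring uses 17 of the 20 lb and totals 1865.
Runner-up ruby pendant + bronze mirror tops out at 1530.

1865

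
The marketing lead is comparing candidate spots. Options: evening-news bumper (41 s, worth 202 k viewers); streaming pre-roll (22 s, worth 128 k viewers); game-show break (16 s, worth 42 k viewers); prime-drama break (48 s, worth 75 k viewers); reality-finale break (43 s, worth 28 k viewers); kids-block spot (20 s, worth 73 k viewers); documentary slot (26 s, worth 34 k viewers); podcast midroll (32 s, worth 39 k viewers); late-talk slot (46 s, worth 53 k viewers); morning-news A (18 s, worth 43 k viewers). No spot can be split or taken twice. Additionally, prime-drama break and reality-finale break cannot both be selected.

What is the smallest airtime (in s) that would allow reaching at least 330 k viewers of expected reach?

Need the lightest bundle worth ≥ 330.
Taking evening-news bumper + streaming pre-roll gives 330 (≥ 330) for 63 s.
No combination under 63 s hits 330.

63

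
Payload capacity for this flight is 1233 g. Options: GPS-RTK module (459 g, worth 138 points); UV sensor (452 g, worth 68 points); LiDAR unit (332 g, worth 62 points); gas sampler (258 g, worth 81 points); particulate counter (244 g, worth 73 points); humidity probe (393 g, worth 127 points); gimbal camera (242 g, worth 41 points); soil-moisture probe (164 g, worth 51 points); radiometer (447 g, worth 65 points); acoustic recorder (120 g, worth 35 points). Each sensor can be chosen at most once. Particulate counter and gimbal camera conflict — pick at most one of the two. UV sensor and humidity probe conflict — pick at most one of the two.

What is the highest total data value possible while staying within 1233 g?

381

Taking the top-ratio sensors first gives gas sampler + particulate counter + humidity probe + soil-moisture probe + acoustic recorder for 367 (1179 g).
The 408 g tied up in particulate counter and soil-moisture probe is better spent on GPS-RTK module — total rises to 381 (1230 g).
Runner-up GPS-RTK module + particulate counter + humidity probe + acoustic recorder tops out at 373.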